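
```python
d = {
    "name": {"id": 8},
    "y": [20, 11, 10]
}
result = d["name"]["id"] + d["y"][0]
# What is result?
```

Answer: 28

Derivation:
Trace (tracking result):
d = {'name': {'id': 8}, 'y': [20, 11, 10]}  # -> d = {'name': {'id': 8}, 'y': [20, 11, 10]}
result = d['name']['id'] + d['y'][0]  # -> result = 28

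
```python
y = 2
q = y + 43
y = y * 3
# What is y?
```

Answer: 6

Derivation:
Trace (tracking y):
y = 2  # -> y = 2
q = y + 43  # -> q = 45
y = y * 3  # -> y = 6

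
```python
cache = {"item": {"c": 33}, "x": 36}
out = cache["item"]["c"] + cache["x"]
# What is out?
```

Answer: 69

Derivation:
Trace (tracking out):
cache = {'item': {'c': 33}, 'x': 36}  # -> cache = {'item': {'c': 33}, 'x': 36}
out = cache['item']['c'] + cache['x']  # -> out = 69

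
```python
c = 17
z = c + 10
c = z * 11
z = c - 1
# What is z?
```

Trace (tracking z):
c = 17  # -> c = 17
z = c + 10  # -> z = 27
c = z * 11  # -> c = 297
z = c - 1  # -> z = 296

Answer: 296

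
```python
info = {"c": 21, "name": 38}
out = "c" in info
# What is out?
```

Trace (tracking out):
info = {'c': 21, 'name': 38}  # -> info = {'c': 21, 'name': 38}
out = 'c' in info  # -> out = True

Answer: True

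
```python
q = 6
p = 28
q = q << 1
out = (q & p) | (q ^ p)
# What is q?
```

Trace (tracking q):
q = 6  # -> q = 6
p = 28  # -> p = 28
q = q << 1  # -> q = 12
out = q & p | q ^ p  # -> out = 28

Answer: 12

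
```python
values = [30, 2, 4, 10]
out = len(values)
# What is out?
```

Answer: 4

Derivation:
Trace (tracking out):
values = [30, 2, 4, 10]  # -> values = [30, 2, 4, 10]
out = len(values)  # -> out = 4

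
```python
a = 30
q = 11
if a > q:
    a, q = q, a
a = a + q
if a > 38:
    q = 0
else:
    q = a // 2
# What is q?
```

Trace (tracking q):
a = 30  # -> a = 30
q = 11  # -> q = 11
if a > q:  # condition is True
    a, q = (q, a)  # -> a = 11, q = 30
a = a + q  # -> a = 41
if a > 38:  # condition is True
    q = 0  # -> q = 0

Answer: 0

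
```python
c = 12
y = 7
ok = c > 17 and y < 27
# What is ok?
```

Answer: False

Derivation:
Trace (tracking ok):
c = 12  # -> c = 12
y = 7  # -> y = 7
ok = c > 17 and y < 27  # -> ok = False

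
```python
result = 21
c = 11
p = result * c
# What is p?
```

Trace (tracking p):
result = 21  # -> result = 21
c = 11  # -> c = 11
p = result * c  # -> p = 231

Answer: 231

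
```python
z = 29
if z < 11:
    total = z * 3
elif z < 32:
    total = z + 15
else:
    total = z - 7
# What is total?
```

Trace (tracking total):
z = 29  # -> z = 29
if z < 11:  # condition is False
elif z < 32:  # condition is True
    total = z + 15  # -> total = 44

Answer: 44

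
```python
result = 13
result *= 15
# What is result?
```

Answer: 195

Derivation:
Trace (tracking result):
result = 13  # -> result = 13
result *= 15  # -> result = 195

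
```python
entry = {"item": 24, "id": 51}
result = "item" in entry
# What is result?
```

Trace (tracking result):
entry = {'item': 24, 'id': 51}  # -> entry = {'item': 24, 'id': 51}
result = 'item' in entry  # -> result = True

Answer: True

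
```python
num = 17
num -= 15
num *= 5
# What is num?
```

Answer: 10

Derivation:
Trace (tracking num):
num = 17  # -> num = 17
num -= 15  # -> num = 2
num *= 5  # -> num = 10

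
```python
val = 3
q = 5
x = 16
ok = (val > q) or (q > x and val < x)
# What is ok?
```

Answer: False

Derivation:
Trace (tracking ok):
val = 3  # -> val = 3
q = 5  # -> q = 5
x = 16  # -> x = 16
ok = val > q or (q > x and val < x)  # -> ok = False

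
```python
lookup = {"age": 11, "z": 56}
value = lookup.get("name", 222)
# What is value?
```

Answer: 222

Derivation:
Trace (tracking value):
lookup = {'age': 11, 'z': 56}  # -> lookup = {'age': 11, 'z': 56}
value = lookup.get('name', 222)  # -> value = 222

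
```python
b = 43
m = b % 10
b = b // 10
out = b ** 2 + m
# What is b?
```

Trace (tracking b):
b = 43  # -> b = 43
m = b % 10  # -> m = 3
b = b // 10  # -> b = 4
out = b ** 2 + m  # -> out = 19

Answer: 4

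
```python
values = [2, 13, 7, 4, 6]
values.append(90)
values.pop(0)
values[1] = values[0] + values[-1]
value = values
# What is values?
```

Trace (tracking values):
values = [2, 13, 7, 4, 6]  # -> values = [2, 13, 7, 4, 6]
values.append(90)  # -> values = [2, 13, 7, 4, 6, 90]
values.pop(0)  # -> values = [13, 7, 4, 6, 90]
values[1] = values[0] + values[-1]  # -> values = [13, 103, 4, 6, 90]
value = values  # -> value = [13, 103, 4, 6, 90]

Answer: [13, 103, 4, 6, 90]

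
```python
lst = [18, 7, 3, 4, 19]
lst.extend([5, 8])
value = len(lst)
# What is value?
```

Trace (tracking value):
lst = [18, 7, 3, 4, 19]  # -> lst = [18, 7, 3, 4, 19]
lst.extend([5, 8])  # -> lst = [18, 7, 3, 4, 19, 5, 8]
value = len(lst)  # -> value = 7

Answer: 7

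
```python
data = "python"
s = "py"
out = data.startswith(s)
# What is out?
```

Answer: True

Derivation:
Trace (tracking out):
data = 'python'  # -> data = 'python'
s = 'py'  # -> s = 'py'
out = data.startswith(s)  # -> out = True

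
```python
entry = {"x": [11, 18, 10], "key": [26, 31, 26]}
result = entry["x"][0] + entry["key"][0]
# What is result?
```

Trace (tracking result):
entry = {'x': [11, 18, 10], 'key': [26, 31, 26]}  # -> entry = {'x': [11, 18, 10], 'key': [26, 31, 26]}
result = entry['x'][0] + entry['key'][0]  # -> result = 37

Answer: 37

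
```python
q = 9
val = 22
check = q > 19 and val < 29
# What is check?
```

Answer: False

Derivation:
Trace (tracking check):
q = 9  # -> q = 9
val = 22  # -> val = 22
check = q > 19 and val < 29  # -> check = False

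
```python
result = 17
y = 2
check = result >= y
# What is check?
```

Trace (tracking check):
result = 17  # -> result = 17
y = 2  # -> y = 2
check = result >= y  # -> check = True

Answer: True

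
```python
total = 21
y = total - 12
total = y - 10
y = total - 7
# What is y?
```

Trace (tracking y):
total = 21  # -> total = 21
y = total - 12  # -> y = 9
total = y - 10  # -> total = -1
y = total - 7  # -> y = -8

Answer: -8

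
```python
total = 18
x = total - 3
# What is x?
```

Answer: 15

Derivation:
Trace (tracking x):
total = 18  # -> total = 18
x = total - 3  # -> x = 15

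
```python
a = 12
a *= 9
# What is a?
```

Answer: 108

Derivation:
Trace (tracking a):
a = 12  # -> a = 12
a *= 9  # -> a = 108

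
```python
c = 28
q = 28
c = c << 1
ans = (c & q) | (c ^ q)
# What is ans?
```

Answer: 60

Derivation:
Trace (tracking ans):
c = 28  # -> c = 28
q = 28  # -> q = 28
c = c << 1  # -> c = 56
ans = c & q | c ^ q  # -> ans = 60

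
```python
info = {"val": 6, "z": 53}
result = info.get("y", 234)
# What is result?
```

Answer: 234

Derivation:
Trace (tracking result):
info = {'val': 6, 'z': 53}  # -> info = {'val': 6, 'z': 53}
result = info.get('y', 234)  # -> result = 234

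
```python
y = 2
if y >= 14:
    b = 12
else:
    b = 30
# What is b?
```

Trace (tracking b):
y = 2  # -> y = 2
if y >= 14:  # condition is False
else:
    b = 30  # -> b = 30

Answer: 30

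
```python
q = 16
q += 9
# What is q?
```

Answer: 25

Derivation:
Trace (tracking q):
q = 16  # -> q = 16
q += 9  # -> q = 25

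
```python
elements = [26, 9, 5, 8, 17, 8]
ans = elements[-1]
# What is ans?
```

Answer: 8

Derivation:
Trace (tracking ans):
elements = [26, 9, 5, 8, 17, 8]  # -> elements = [26, 9, 5, 8, 17, 8]
ans = elements[-1]  # -> ans = 8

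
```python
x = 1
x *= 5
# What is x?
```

Trace (tracking x):
x = 1  # -> x = 1
x *= 5  # -> x = 5

Answer: 5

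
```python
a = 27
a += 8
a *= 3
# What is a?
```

Answer: 105

Derivation:
Trace (tracking a):
a = 27  # -> a = 27
a += 8  # -> a = 35
a *= 3  # -> a = 105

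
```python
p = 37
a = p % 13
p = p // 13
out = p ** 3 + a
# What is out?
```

Answer: 19

Derivation:
Trace (tracking out):
p = 37  # -> p = 37
a = p % 13  # -> a = 11
p = p // 13  # -> p = 2
out = p ** 3 + a  # -> out = 19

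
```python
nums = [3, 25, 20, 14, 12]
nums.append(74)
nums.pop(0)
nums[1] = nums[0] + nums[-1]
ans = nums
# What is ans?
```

Answer: [25, 99, 14, 12, 74]

Derivation:
Trace (tracking ans):
nums = [3, 25, 20, 14, 12]  # -> nums = [3, 25, 20, 14, 12]
nums.append(74)  # -> nums = [3, 25, 20, 14, 12, 74]
nums.pop(0)  # -> nums = [25, 20, 14, 12, 74]
nums[1] = nums[0] + nums[-1]  # -> nums = [25, 99, 14, 12, 74]
ans = nums  # -> ans = [25, 99, 14, 12, 74]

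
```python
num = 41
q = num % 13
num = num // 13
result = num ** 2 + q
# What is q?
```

Trace (tracking q):
num = 41  # -> num = 41
q = num % 13  # -> q = 2
num = num // 13  # -> num = 3
result = num ** 2 + q  # -> result = 11

Answer: 2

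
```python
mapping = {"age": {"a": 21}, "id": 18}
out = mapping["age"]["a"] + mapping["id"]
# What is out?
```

Answer: 39

Derivation:
Trace (tracking out):
mapping = {'age': {'a': 21}, 'id': 18}  # -> mapping = {'age': {'a': 21}, 'id': 18}
out = mapping['age']['a'] + mapping['id']  # -> out = 39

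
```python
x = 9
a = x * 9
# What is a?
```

Trace (tracking a):
x = 9  # -> x = 9
a = x * 9  # -> a = 81

Answer: 81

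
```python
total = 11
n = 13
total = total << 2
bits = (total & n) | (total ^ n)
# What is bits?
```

Trace (tracking bits):
total = 11  # -> total = 11
n = 13  # -> n = 13
total = total << 2  # -> total = 44
bits = total & n | total ^ n  # -> bits = 45

Answer: 45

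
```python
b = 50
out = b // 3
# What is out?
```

Answer: 16

Derivation:
Trace (tracking out):
b = 50  # -> b = 50
out = b // 3  # -> out = 16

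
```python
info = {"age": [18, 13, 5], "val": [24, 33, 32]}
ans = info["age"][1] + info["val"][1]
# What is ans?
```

Trace (tracking ans):
info = {'age': [18, 13, 5], 'val': [24, 33, 32]}  # -> info = {'age': [18, 13, 5], 'val': [24, 33, 32]}
ans = info['age'][1] + info['val'][1]  # -> ans = 46

Answer: 46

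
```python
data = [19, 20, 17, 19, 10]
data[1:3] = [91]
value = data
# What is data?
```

Answer: [19, 91, 19, 10]

Derivation:
Trace (tracking data):
data = [19, 20, 17, 19, 10]  # -> data = [19, 20, 17, 19, 10]
data[1:3] = [91]  # -> data = [19, 91, 19, 10]
value = data  # -> value = [19, 91, 19, 10]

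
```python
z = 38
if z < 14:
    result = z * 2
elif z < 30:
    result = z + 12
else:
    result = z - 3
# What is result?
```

Answer: 35

Derivation:
Trace (tracking result):
z = 38  # -> z = 38
if z < 14:  # condition is False
elif z < 30:  # condition is False
else:
    result = z - 3  # -> result = 35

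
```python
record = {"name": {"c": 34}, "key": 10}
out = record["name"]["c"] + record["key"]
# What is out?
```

Answer: 44

Derivation:
Trace (tracking out):
record = {'name': {'c': 34}, 'key': 10}  # -> record = {'name': {'c': 34}, 'key': 10}
out = record['name']['c'] + record['key']  # -> out = 44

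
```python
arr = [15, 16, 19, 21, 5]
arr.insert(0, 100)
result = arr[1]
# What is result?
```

Answer: 15

Derivation:
Trace (tracking result):
arr = [15, 16, 19, 21, 5]  # -> arr = [15, 16, 19, 21, 5]
arr.insert(0, 100)  # -> arr = [100, 15, 16, 19, 21, 5]
result = arr[1]  # -> result = 15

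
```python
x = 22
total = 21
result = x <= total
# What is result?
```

Trace (tracking result):
x = 22  # -> x = 22
total = 21  # -> total = 21
result = x <= total  # -> result = False

Answer: False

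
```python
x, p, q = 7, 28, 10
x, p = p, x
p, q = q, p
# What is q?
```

Trace (tracking q):
x, p, q = (7, 28, 10)  # -> x = 7, p = 28, q = 10
x, p = (p, x)  # -> x = 28, p = 7
p, q = (q, p)  # -> p = 10, q = 7

Answer: 7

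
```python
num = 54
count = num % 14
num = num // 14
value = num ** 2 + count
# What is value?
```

Answer: 21

Derivation:
Trace (tracking value):
num = 54  # -> num = 54
count = num % 14  # -> count = 12
num = num // 14  # -> num = 3
value = num ** 2 + count  # -> value = 21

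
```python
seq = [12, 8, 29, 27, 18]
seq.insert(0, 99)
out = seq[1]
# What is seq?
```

Trace (tracking seq):
seq = [12, 8, 29, 27, 18]  # -> seq = [12, 8, 29, 27, 18]
seq.insert(0, 99)  # -> seq = [99, 12, 8, 29, 27, 18]
out = seq[1]  # -> out = 12

Answer: [99, 12, 8, 29, 27, 18]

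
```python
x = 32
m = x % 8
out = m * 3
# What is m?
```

Trace (tracking m):
x = 32  # -> x = 32
m = x % 8  # -> m = 0
out = m * 3  # -> out = 0

Answer: 0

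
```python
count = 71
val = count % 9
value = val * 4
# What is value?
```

Answer: 32

Derivation:
Trace (tracking value):
count = 71  # -> count = 71
val = count % 9  # -> val = 8
value = val * 4  # -> value = 32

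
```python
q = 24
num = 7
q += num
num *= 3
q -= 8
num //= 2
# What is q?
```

Trace (tracking q):
q = 24  # -> q = 24
num = 7  # -> num = 7
q += num  # -> q = 31
num *= 3  # -> num = 21
q -= 8  # -> q = 23
num //= 2  # -> num = 10

Answer: 23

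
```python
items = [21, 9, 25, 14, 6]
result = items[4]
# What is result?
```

Answer: 6

Derivation:
Trace (tracking result):
items = [21, 9, 25, 14, 6]  # -> items = [21, 9, 25, 14, 6]
result = items[4]  # -> result = 6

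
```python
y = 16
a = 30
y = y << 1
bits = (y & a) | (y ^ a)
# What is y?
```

Trace (tracking y):
y = 16  # -> y = 16
a = 30  # -> a = 30
y = y << 1  # -> y = 32
bits = y & a | y ^ a  # -> bits = 62

Answer: 32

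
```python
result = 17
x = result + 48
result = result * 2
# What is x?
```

Trace (tracking x):
result = 17  # -> result = 17
x = result + 48  # -> x = 65
result = result * 2  # -> result = 34

Answer: 65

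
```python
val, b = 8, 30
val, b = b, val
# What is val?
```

Trace (tracking val):
val, b = (8, 30)  # -> val = 8, b = 30
val, b = (b, val)  # -> val = 30, b = 8

Answer: 30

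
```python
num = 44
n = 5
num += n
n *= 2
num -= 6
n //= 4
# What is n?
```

Trace (tracking n):
num = 44  # -> num = 44
n = 5  # -> n = 5
num += n  # -> num = 49
n *= 2  # -> n = 10
num -= 6  # -> num = 43
n //= 4  # -> n = 2

Answer: 2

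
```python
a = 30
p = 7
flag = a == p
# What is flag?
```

Answer: False

Derivation:
Trace (tracking flag):
a = 30  # -> a = 30
p = 7  # -> p = 7
flag = a == p  # -> flag = False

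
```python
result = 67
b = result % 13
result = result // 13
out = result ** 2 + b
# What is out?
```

Answer: 27

Derivation:
Trace (tracking out):
result = 67  # -> result = 67
b = result % 13  # -> b = 2
result = result // 13  # -> result = 5
out = result ** 2 + b  # -> out = 27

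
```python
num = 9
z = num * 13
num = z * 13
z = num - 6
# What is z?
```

Answer: 1515

Derivation:
Trace (tracking z):
num = 9  # -> num = 9
z = num * 13  # -> z = 117
num = z * 13  # -> num = 1521
z = num - 6  # -> z = 1515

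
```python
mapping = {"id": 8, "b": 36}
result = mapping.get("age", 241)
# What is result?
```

Trace (tracking result):
mapping = {'id': 8, 'b': 36}  # -> mapping = {'id': 8, 'b': 36}
result = mapping.get('age', 241)  # -> result = 241

Answer: 241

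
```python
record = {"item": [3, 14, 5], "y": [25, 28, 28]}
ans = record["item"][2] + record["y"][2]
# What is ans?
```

Trace (tracking ans):
record = {'item': [3, 14, 5], 'y': [25, 28, 28]}  # -> record = {'item': [3, 14, 5], 'y': [25, 28, 28]}
ans = record['item'][2] + record['y'][2]  # -> ans = 33

Answer: 33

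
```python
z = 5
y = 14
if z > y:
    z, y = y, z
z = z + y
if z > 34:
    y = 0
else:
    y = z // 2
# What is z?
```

Trace (tracking z):
z = 5  # -> z = 5
y = 14  # -> y = 14
if z > y:  # condition is False
z = z + y  # -> z = 19
if z > 34:  # condition is False
else:
    y = z // 2  # -> y = 9

Answer: 19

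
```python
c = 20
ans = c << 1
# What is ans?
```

Trace (tracking ans):
c = 20  # -> c = 20
ans = c << 1  # -> ans = 40

Answer: 40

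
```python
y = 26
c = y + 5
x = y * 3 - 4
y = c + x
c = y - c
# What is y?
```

Trace (tracking y):
y = 26  # -> y = 26
c = y + 5  # -> c = 31
x = y * 3 - 4  # -> x = 74
y = c + x  # -> y = 105
c = y - c  # -> c = 74

Answer: 105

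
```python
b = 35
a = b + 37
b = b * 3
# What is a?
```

Answer: 72

Derivation:
Trace (tracking a):
b = 35  # -> b = 35
a = b + 37  # -> a = 72
b = b * 3  # -> b = 105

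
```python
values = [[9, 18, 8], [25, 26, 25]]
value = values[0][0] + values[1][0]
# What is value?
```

Trace (tracking value):
values = [[9, 18, 8], [25, 26, 25]]  # -> values = [[9, 18, 8], [25, 26, 25]]
value = values[0][0] + values[1][0]  # -> value = 34

Answer: 34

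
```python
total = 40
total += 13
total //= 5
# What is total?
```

Trace (tracking total):
total = 40  # -> total = 40
total += 13  # -> total = 53
total //= 5  # -> total = 10

Answer: 10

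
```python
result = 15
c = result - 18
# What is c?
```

Trace (tracking c):
result = 15  # -> result = 15
c = result - 18  # -> c = -3

Answer: -3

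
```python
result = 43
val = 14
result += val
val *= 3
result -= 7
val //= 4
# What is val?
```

Trace (tracking val):
result = 43  # -> result = 43
val = 14  # -> val = 14
result += val  # -> result = 57
val *= 3  # -> val = 42
result -= 7  # -> result = 50
val //= 4  # -> val = 10

Answer: 10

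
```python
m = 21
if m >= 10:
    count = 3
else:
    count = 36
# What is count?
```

Answer: 3

Derivation:
Trace (tracking count):
m = 21  # -> m = 21
if m >= 10:  # condition is True
    count = 3  # -> count = 3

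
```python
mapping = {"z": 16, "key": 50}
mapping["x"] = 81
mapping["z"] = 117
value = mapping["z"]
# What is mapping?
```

Trace (tracking mapping):
mapping = {'z': 16, 'key': 50}  # -> mapping = {'z': 16, 'key': 50}
mapping['x'] = 81  # -> mapping = {'z': 16, 'key': 50, 'x': 81}
mapping['z'] = 117  # -> mapping = {'z': 117, 'key': 50, 'x': 81}
value = mapping['z']  # -> value = 117

Answer: {'z': 117, 'key': 50, 'x': 81}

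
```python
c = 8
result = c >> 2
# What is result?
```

Trace (tracking result):
c = 8  # -> c = 8
result = c >> 2  # -> result = 2

Answer: 2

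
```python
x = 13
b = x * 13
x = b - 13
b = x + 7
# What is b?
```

Trace (tracking b):
x = 13  # -> x = 13
b = x * 13  # -> b = 169
x = b - 13  # -> x = 156
b = x + 7  # -> b = 163

Answer: 163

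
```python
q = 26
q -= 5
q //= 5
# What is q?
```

Trace (tracking q):
q = 26  # -> q = 26
q -= 5  # -> q = 21
q //= 5  # -> q = 4

Answer: 4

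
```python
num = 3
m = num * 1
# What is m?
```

Trace (tracking m):
num = 3  # -> num = 3
m = num * 1  # -> m = 3

Answer: 3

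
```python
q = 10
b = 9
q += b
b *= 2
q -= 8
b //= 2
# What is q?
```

Trace (tracking q):
q = 10  # -> q = 10
b = 9  # -> b = 9
q += b  # -> q = 19
b *= 2  # -> b = 18
q -= 8  # -> q = 11
b //= 2  # -> b = 9

Answer: 11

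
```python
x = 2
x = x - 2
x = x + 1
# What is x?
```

Answer: 1

Derivation:
Trace (tracking x):
x = 2  # -> x = 2
x = x - 2  # -> x = 0
x = x + 1  # -> x = 1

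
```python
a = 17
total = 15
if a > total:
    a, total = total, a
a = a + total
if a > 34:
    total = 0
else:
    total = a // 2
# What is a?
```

Trace (tracking a):
a = 17  # -> a = 17
total = 15  # -> total = 15
if a > total:  # condition is True
    a, total = (total, a)  # -> a = 15, total = 17
a = a + total  # -> a = 32
if a > 34:  # condition is False
else:
    total = a // 2  # -> total = 16

Answer: 32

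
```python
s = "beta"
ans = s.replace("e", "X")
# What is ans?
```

Trace (tracking ans):
s = 'beta'  # -> s = 'beta'
ans = s.replace('e', 'X')  # -> ans = 'bXta'

Answer: 'bXta'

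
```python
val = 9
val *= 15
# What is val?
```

Trace (tracking val):
val = 9  # -> val = 9
val *= 15  # -> val = 135

Answer: 135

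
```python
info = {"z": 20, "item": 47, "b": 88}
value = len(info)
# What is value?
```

Answer: 3

Derivation:
Trace (tracking value):
info = {'z': 20, 'item': 47, 'b': 88}  # -> info = {'z': 20, 'item': 47, 'b': 88}
value = len(info)  # -> value = 3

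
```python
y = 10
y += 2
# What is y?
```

Answer: 12

Derivation:
Trace (tracking y):
y = 10  # -> y = 10
y += 2  # -> y = 12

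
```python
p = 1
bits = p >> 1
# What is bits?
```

Trace (tracking bits):
p = 1  # -> p = 1
bits = p >> 1  # -> bits = 0

Answer: 0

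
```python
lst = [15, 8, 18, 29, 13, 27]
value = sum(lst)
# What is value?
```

Answer: 110

Derivation:
Trace (tracking value):
lst = [15, 8, 18, 29, 13, 27]  # -> lst = [15, 8, 18, 29, 13, 27]
value = sum(lst)  # -> value = 110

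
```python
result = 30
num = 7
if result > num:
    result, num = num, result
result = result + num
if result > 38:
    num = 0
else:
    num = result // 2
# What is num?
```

Trace (tracking num):
result = 30  # -> result = 30
num = 7  # -> num = 7
if result > num:  # condition is True
    result, num = (num, result)  # -> result = 7, num = 30
result = result + num  # -> result = 37
if result > 38:  # condition is False
else:
    num = result // 2  # -> num = 18

Answer: 18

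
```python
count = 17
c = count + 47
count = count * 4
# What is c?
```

Trace (tracking c):
count = 17  # -> count = 17
c = count + 47  # -> c = 64
count = count * 4  # -> count = 68

Answer: 64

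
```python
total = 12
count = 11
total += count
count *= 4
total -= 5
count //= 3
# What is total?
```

Trace (tracking total):
total = 12  # -> total = 12
count = 11  # -> count = 11
total += count  # -> total = 23
count *= 4  # -> count = 44
total -= 5  # -> total = 18
count //= 3  # -> count = 14

Answer: 18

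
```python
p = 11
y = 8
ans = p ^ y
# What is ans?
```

Answer: 3

Derivation:
Trace (tracking ans):
p = 11  # -> p = 11
y = 8  # -> y = 8
ans = p ^ y  # -> ans = 3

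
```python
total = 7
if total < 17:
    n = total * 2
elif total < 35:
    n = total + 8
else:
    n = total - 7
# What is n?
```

Answer: 14

Derivation:
Trace (tracking n):
total = 7  # -> total = 7
if total < 17:  # condition is True
    n = total * 2  # -> n = 14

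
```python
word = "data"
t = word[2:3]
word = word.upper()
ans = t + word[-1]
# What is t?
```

Answer: 't'

Derivation:
Trace (tracking t):
word = 'data'  # -> word = 'data'
t = word[2:3]  # -> t = 't'
word = word.upper()  # -> word = 'DATA'
ans = t + word[-1]  # -> ans = 'tA'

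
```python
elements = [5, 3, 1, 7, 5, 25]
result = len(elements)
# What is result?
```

Answer: 6

Derivation:
Trace (tracking result):
elements = [5, 3, 1, 7, 5, 25]  # -> elements = [5, 3, 1, 7, 5, 25]
result = len(elements)  # -> result = 6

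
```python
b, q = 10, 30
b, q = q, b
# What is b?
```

Trace (tracking b):
b, q = (10, 30)  # -> b = 10, q = 30
b, q = (q, b)  # -> b = 30, q = 10

Answer: 30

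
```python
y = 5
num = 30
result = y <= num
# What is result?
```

Answer: True

Derivation:
Trace (tracking result):
y = 5  # -> y = 5
num = 30  # -> num = 30
result = y <= num  # -> result = True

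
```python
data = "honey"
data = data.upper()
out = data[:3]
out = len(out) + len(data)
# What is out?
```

Trace (tracking out):
data = 'honey'  # -> data = 'honey'
data = data.upper()  # -> data = 'HONEY'
out = data[:3]  # -> out = 'HON'
out = len(out) + len(data)  # -> out = 8

Answer: 8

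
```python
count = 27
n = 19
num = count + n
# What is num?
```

Answer: 46

Derivation:
Trace (tracking num):
count = 27  # -> count = 27
n = 19  # -> n = 19
num = count + n  # -> num = 46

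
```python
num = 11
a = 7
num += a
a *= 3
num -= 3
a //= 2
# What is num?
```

Answer: 15

Derivation:
Trace (tracking num):
num = 11  # -> num = 11
a = 7  # -> a = 7
num += a  # -> num = 18
a *= 3  # -> a = 21
num -= 3  # -> num = 15
a //= 2  # -> a = 10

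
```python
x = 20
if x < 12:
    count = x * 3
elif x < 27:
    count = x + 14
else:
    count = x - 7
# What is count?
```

Answer: 34

Derivation:
Trace (tracking count):
x = 20  # -> x = 20
if x < 12:  # condition is False
elif x < 27:  # condition is True
    count = x + 14  # -> count = 34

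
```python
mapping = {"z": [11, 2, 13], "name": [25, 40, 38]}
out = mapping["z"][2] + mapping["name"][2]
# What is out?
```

Trace (tracking out):
mapping = {'z': [11, 2, 13], 'name': [25, 40, 38]}  # -> mapping = {'z': [11, 2, 13], 'name': [25, 40, 38]}
out = mapping['z'][2] + mapping['name'][2]  # -> out = 51

Answer: 51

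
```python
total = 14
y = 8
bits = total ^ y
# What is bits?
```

Answer: 6

Derivation:
Trace (tracking bits):
total = 14  # -> total = 14
y = 8  # -> y = 8
bits = total ^ y  # -> bits = 6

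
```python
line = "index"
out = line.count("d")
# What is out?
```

Answer: 1

Derivation:
Trace (tracking out):
line = 'index'  # -> line = 'index'
out = line.count('d')  # -> out = 1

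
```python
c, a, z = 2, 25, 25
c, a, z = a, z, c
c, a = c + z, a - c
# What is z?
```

Trace (tracking z):
c, a, z = (2, 25, 25)  # -> c = 2, a = 25, z = 25
c, a, z = (a, z, c)  # -> c = 25, a = 25, z = 2
c, a = (c + z, a - c)  # -> c = 27, a = 0

Answer: 2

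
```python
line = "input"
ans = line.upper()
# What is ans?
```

Answer: 'INPUT'

Derivation:
Trace (tracking ans):
line = 'input'  # -> line = 'input'
ans = line.upper()  # -> ans = 'INPUT'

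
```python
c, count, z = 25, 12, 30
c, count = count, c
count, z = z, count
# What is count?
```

Trace (tracking count):
c, count, z = (25, 12, 30)  # -> c = 25, count = 12, z = 30
c, count = (count, c)  # -> c = 12, count = 25
count, z = (z, count)  # -> count = 30, z = 25

Answer: 30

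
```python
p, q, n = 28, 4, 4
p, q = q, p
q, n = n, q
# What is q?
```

Trace (tracking q):
p, q, n = (28, 4, 4)  # -> p = 28, q = 4, n = 4
p, q = (q, p)  # -> p = 4, q = 28
q, n = (n, q)  # -> q = 4, n = 28

Answer: 4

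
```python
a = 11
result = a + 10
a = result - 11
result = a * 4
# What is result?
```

Trace (tracking result):
a = 11  # -> a = 11
result = a + 10  # -> result = 21
a = result - 11  # -> a = 10
result = a * 4  # -> result = 40

Answer: 40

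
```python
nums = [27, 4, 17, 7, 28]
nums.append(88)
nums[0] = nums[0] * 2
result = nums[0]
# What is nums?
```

Answer: [54, 4, 17, 7, 28, 88]

Derivation:
Trace (tracking nums):
nums = [27, 4, 17, 7, 28]  # -> nums = [27, 4, 17, 7, 28]
nums.append(88)  # -> nums = [27, 4, 17, 7, 28, 88]
nums[0] = nums[0] * 2  # -> nums = [54, 4, 17, 7, 28, 88]
result = nums[0]  # -> result = 54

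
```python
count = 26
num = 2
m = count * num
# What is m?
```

Trace (tracking m):
count = 26  # -> count = 26
num = 2  # -> num = 2
m = count * num  # -> m = 52

Answer: 52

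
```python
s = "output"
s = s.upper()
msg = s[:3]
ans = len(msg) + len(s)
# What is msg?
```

Answer: 'OUT'

Derivation:
Trace (tracking msg):
s = 'output'  # -> s = 'output'
s = s.upper()  # -> s = 'OUTPUT'
msg = s[:3]  # -> msg = 'OUT'
ans = len(msg) + len(s)  # -> ans = 9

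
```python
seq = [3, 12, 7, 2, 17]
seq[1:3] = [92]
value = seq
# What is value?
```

Trace (tracking value):
seq = [3, 12, 7, 2, 17]  # -> seq = [3, 12, 7, 2, 17]
seq[1:3] = [92]  # -> seq = [3, 92, 2, 17]
value = seq  # -> value = [3, 92, 2, 17]

Answer: [3, 92, 2, 17]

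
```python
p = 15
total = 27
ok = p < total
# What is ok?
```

Answer: True

Derivation:
Trace (tracking ok):
p = 15  # -> p = 15
total = 27  # -> total = 27
ok = p < total  # -> ok = True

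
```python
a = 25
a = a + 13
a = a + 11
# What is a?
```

Answer: 49

Derivation:
Trace (tracking a):
a = 25  # -> a = 25
a = a + 13  # -> a = 38
a = a + 11  # -> a = 49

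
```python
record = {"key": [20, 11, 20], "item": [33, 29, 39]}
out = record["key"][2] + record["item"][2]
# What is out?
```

Trace (tracking out):
record = {'key': [20, 11, 20], 'item': [33, 29, 39]}  # -> record = {'key': [20, 11, 20], 'item': [33, 29, 39]}
out = record['key'][2] + record['item'][2]  # -> out = 59

Answer: 59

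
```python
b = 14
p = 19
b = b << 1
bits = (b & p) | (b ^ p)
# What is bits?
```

Answer: 31

Derivation:
Trace (tracking bits):
b = 14  # -> b = 14
p = 19  # -> p = 19
b = b << 1  # -> b = 28
bits = b & p | b ^ p  # -> bits = 31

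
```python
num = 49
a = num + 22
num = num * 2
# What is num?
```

Answer: 98

Derivation:
Trace (tracking num):
num = 49  # -> num = 49
a = num + 22  # -> a = 71
num = num * 2  # -> num = 98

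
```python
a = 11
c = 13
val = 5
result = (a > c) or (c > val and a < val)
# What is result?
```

Trace (tracking result):
a = 11  # -> a = 11
c = 13  # -> c = 13
val = 5  # -> val = 5
result = a > c or (c > val and a < val)  # -> result = False

Answer: False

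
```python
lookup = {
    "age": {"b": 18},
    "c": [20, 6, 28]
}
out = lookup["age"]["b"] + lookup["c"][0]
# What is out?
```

Answer: 38

Derivation:
Trace (tracking out):
lookup = {'age': {'b': 18}, 'c': [20, 6, 28]}  # -> lookup = {'age': {'b': 18}, 'c': [20, 6, 28]}
out = lookup['age']['b'] + lookup['c'][0]  # -> out = 38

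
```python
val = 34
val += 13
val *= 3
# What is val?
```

Answer: 141

Derivation:
Trace (tracking val):
val = 34  # -> val = 34
val += 13  # -> val = 47
val *= 3  # -> val = 141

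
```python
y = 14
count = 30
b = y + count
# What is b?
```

Answer: 44

Derivation:
Trace (tracking b):
y = 14  # -> y = 14
count = 30  # -> count = 30
b = y + count  # -> b = 44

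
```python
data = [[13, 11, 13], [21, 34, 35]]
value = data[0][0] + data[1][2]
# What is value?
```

Trace (tracking value):
data = [[13, 11, 13], [21, 34, 35]]  # -> data = [[13, 11, 13], [21, 34, 35]]
value = data[0][0] + data[1][2]  # -> value = 48

Answer: 48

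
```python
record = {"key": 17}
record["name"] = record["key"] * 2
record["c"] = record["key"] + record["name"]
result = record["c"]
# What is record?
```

Trace (tracking record):
record = {'key': 17}  # -> record = {'key': 17}
record['name'] = record['key'] * 2  # -> record = {'key': 17, 'name': 34}
record['c'] = record['key'] + record['name']  # -> record = {'key': 17, 'name': 34, 'c': 51}
result = record['c']  # -> result = 51

Answer: {'key': 17, 'name': 34, 'c': 51}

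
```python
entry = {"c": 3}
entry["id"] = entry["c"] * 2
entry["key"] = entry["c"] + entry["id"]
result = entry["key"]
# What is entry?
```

Answer: {'c': 3, 'id': 6, 'key': 9}

Derivation:
Trace (tracking entry):
entry = {'c': 3}  # -> entry = {'c': 3}
entry['id'] = entry['c'] * 2  # -> entry = {'c': 3, 'id': 6}
entry['key'] = entry['c'] + entry['id']  # -> entry = {'c': 3, 'id': 6, 'key': 9}
result = entry['key']  # -> result = 9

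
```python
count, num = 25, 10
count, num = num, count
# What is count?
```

Trace (tracking count):
count, num = (25, 10)  # -> count = 25, num = 10
count, num = (num, count)  # -> count = 10, num = 25

Answer: 10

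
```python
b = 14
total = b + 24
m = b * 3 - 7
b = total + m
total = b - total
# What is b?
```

Trace (tracking b):
b = 14  # -> b = 14
total = b + 24  # -> total = 38
m = b * 3 - 7  # -> m = 35
b = total + m  # -> b = 73
total = b - total  # -> total = 35

Answer: 73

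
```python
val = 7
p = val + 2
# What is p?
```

Trace (tracking p):
val = 7  # -> val = 7
p = val + 2  # -> p = 9

Answer: 9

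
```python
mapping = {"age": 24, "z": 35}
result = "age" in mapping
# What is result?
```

Answer: True

Derivation:
Trace (tracking result):
mapping = {'age': 24, 'z': 35}  # -> mapping = {'age': 24, 'z': 35}
result = 'age' in mapping  # -> result = True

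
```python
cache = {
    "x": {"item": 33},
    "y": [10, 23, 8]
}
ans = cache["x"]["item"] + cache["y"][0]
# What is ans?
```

Answer: 43

Derivation:
Trace (tracking ans):
cache = {'x': {'item': 33}, 'y': [10, 23, 8]}  # -> cache = {'x': {'item': 33}, 'y': [10, 23, 8]}
ans = cache['x']['item'] + cache['y'][0]  # -> ans = 43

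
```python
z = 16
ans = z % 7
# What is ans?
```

Trace (tracking ans):
z = 16  # -> z = 16
ans = z % 7  # -> ans = 2

Answer: 2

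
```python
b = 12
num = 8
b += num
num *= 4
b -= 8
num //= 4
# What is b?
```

Answer: 12

Derivation:
Trace (tracking b):
b = 12  # -> b = 12
num = 8  # -> num = 8
b += num  # -> b = 20
num *= 4  # -> num = 32
b -= 8  # -> b = 12
num //= 4  # -> num = 8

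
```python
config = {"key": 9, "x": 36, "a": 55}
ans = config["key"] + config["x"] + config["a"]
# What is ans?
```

Trace (tracking ans):
config = {'key': 9, 'x': 36, 'a': 55}  # -> config = {'key': 9, 'x': 36, 'a': 55}
ans = config['key'] + config['x'] + config['a']  # -> ans = 100

Answer: 100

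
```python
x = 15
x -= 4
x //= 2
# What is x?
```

Trace (tracking x):
x = 15  # -> x = 15
x -= 4  # -> x = 11
x //= 2  # -> x = 5

Answer: 5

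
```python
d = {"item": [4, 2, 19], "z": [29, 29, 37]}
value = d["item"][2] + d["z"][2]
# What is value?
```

Trace (tracking value):
d = {'item': [4, 2, 19], 'z': [29, 29, 37]}  # -> d = {'item': [4, 2, 19], 'z': [29, 29, 37]}
value = d['item'][2] + d['z'][2]  # -> value = 56

Answer: 56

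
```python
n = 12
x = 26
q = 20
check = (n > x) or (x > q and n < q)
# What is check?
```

Trace (tracking check):
n = 12  # -> n = 12
x = 26  # -> x = 26
q = 20  # -> q = 20
check = n > x or (x > q and n < q)  # -> check = True

Answer: True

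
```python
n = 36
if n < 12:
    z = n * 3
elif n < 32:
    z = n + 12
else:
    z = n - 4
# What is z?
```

Trace (tracking z):
n = 36  # -> n = 36
if n < 12:  # condition is False
elif n < 32:  # condition is False
else:
    z = n - 4  # -> z = 32

Answer: 32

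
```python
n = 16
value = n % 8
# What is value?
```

Answer: 0

Derivation:
Trace (tracking value):
n = 16  # -> n = 16
value = n % 8  # -> value = 0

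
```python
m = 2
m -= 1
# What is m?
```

Answer: 1

Derivation:
Trace (tracking m):
m = 2  # -> m = 2
m -= 1  # -> m = 1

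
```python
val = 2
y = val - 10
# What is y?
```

Answer: -8

Derivation:
Trace (tracking y):
val = 2  # -> val = 2
y = val - 10  # -> y = -8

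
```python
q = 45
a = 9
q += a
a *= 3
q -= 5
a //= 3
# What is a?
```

Answer: 9

Derivation:
Trace (tracking a):
q = 45  # -> q = 45
a = 9  # -> a = 9
q += a  # -> q = 54
a *= 3  # -> a = 27
q -= 5  # -> q = 49
a //= 3  # -> a = 9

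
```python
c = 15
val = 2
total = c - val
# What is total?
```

Answer: 13

Derivation:
Trace (tracking total):
c = 15  # -> c = 15
val = 2  # -> val = 2
total = c - val  # -> total = 13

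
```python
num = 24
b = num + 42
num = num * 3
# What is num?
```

Answer: 72

Derivation:
Trace (tracking num):
num = 24  # -> num = 24
b = num + 42  # -> b = 66
num = num * 3  # -> num = 72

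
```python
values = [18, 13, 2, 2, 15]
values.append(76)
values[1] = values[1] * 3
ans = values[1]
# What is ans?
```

Answer: 39

Derivation:
Trace (tracking ans):
values = [18, 13, 2, 2, 15]  # -> values = [18, 13, 2, 2, 15]
values.append(76)  # -> values = [18, 13, 2, 2, 15, 76]
values[1] = values[1] * 3  # -> values = [18, 39, 2, 2, 15, 76]
ans = values[1]  # -> ans = 39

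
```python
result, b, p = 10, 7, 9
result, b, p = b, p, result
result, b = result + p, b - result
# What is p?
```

Answer: 10

Derivation:
Trace (tracking p):
result, b, p = (10, 7, 9)  # -> result = 10, b = 7, p = 9
result, b, p = (b, p, result)  # -> result = 7, b = 9, p = 10
result, b = (result + p, b - result)  # -> result = 17, b = 2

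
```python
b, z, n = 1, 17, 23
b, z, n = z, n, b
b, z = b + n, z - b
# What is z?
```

Answer: 6

Derivation:
Trace (tracking z):
b, z, n = (1, 17, 23)  # -> b = 1, z = 17, n = 23
b, z, n = (z, n, b)  # -> b = 17, z = 23, n = 1
b, z = (b + n, z - b)  # -> b = 18, z = 6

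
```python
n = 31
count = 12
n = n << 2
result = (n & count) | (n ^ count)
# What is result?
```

Answer: 124

Derivation:
Trace (tracking result):
n = 31  # -> n = 31
count = 12  # -> count = 12
n = n << 2  # -> n = 124
result = n & count | n ^ count  # -> result = 124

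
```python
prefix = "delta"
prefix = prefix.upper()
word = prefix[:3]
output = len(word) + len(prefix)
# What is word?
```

Trace (tracking word):
prefix = 'delta'  # -> prefix = 'delta'
prefix = prefix.upper()  # -> prefix = 'DELTA'
word = prefix[:3]  # -> word = 'DEL'
output = len(word) + len(prefix)  # -> output = 8

Answer: 'DEL'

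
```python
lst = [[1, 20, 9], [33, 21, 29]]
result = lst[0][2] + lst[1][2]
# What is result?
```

Answer: 38

Derivation:
Trace (tracking result):
lst = [[1, 20, 9], [33, 21, 29]]  # -> lst = [[1, 20, 9], [33, 21, 29]]
result = lst[0][2] + lst[1][2]  # -> result = 38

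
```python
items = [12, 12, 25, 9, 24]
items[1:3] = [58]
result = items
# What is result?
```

Answer: [12, 58, 9, 24]

Derivation:
Trace (tracking result):
items = [12, 12, 25, 9, 24]  # -> items = [12, 12, 25, 9, 24]
items[1:3] = [58]  # -> items = [12, 58, 9, 24]
result = items  # -> result = [12, 58, 9, 24]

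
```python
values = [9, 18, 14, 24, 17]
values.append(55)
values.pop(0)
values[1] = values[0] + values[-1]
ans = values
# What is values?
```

Answer: [18, 73, 24, 17, 55]

Derivation:
Trace (tracking values):
values = [9, 18, 14, 24, 17]  # -> values = [9, 18, 14, 24, 17]
values.append(55)  # -> values = [9, 18, 14, 24, 17, 55]
values.pop(0)  # -> values = [18, 14, 24, 17, 55]
values[1] = values[0] + values[-1]  # -> values = [18, 73, 24, 17, 55]
ans = values  # -> ans = [18, 73, 24, 17, 55]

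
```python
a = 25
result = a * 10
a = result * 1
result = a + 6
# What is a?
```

Answer: 250

Derivation:
Trace (tracking a):
a = 25  # -> a = 25
result = a * 10  # -> result = 250
a = result * 1  # -> a = 250
result = a + 6  # -> result = 256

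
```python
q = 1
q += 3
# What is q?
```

Answer: 4

Derivation:
Trace (tracking q):
q = 1  # -> q = 1
q += 3  # -> q = 4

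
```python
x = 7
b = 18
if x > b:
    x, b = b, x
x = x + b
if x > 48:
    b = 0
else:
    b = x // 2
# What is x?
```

Answer: 25

Derivation:
Trace (tracking x):
x = 7  # -> x = 7
b = 18  # -> b = 18
if x > b:  # condition is False
x = x + b  # -> x = 25
if x > 48:  # condition is False
else:
    b = x // 2  # -> b = 12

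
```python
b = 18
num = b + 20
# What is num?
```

Answer: 38

Derivation:
Trace (tracking num):
b = 18  # -> b = 18
num = b + 20  # -> num = 38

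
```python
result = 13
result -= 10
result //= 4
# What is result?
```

Trace (tracking result):
result = 13  # -> result = 13
result -= 10  # -> result = 3
result //= 4  # -> result = 0

Answer: 0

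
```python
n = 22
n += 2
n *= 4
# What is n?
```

Trace (tracking n):
n = 22  # -> n = 22
n += 2  # -> n = 24
n *= 4  # -> n = 96

Answer: 96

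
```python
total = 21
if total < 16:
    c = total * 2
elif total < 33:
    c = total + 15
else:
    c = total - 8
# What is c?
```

Trace (tracking c):
total = 21  # -> total = 21
if total < 16:  # condition is False
elif total < 33:  # condition is True
    c = total + 15  # -> c = 36

Answer: 36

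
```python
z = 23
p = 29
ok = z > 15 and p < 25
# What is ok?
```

Trace (tracking ok):
z = 23  # -> z = 23
p = 29  # -> p = 29
ok = z > 15 and p < 25  # -> ok = False

Answer: False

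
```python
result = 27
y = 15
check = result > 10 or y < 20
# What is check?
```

Trace (tracking check):
result = 27  # -> result = 27
y = 15  # -> y = 15
check = result > 10 or y < 20  # -> check = True

Answer: True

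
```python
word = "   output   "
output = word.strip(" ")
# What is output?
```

Answer: 'output'

Derivation:
Trace (tracking output):
word = '   output   '  # -> word = '   output   '
output = word.strip(' ')  # -> output = 'output'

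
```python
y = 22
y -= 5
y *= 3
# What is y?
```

Answer: 51

Derivation:
Trace (tracking y):
y = 22  # -> y = 22
y -= 5  # -> y = 17
y *= 3  # -> y = 51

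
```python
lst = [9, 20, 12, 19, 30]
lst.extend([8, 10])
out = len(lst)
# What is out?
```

Trace (tracking out):
lst = [9, 20, 12, 19, 30]  # -> lst = [9, 20, 12, 19, 30]
lst.extend([8, 10])  # -> lst = [9, 20, 12, 19, 30, 8, 10]
out = len(lst)  # -> out = 7

Answer: 7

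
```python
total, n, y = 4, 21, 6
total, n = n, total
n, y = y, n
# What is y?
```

Trace (tracking y):
total, n, y = (4, 21, 6)  # -> total = 4, n = 21, y = 6
total, n = (n, total)  # -> total = 21, n = 4
n, y = (y, n)  # -> n = 6, y = 4

Answer: 4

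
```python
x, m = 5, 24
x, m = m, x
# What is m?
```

Trace (tracking m):
x, m = (5, 24)  # -> x = 5, m = 24
x, m = (m, x)  # -> x = 24, m = 5

Answer: 5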